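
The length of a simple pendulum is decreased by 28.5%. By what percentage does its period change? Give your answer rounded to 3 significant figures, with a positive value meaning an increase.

-15.4%

T ∝ √L, so T'/T = √(0.7150) = 0.8456.
Percentage change in T = (0.8456 − 1) × 100% = -15.4%.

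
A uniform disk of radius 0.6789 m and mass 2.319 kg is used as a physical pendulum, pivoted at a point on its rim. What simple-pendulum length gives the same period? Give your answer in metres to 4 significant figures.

The equivalent simple-pendulum length is L_eq = I/(md), where I is about the pivot and d = 0.67890 m.
I_cm = ½mR² = 0.53442 kg·m², so I = I_cm + md² = 0.53442 + 1.0688 = 1.6033 kg·m².
L_eq = 1.6033/(2.319 × 0.67890) = 1.018 m.

1.018 m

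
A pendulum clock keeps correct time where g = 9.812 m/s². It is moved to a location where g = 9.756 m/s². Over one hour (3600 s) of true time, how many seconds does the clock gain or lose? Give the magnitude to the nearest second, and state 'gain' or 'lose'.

The clock's period scales as T ∝ 1/√g, so T'/T = √(9.812/9.756) = 1.00287.
In 3600 s of true time the clock registers 3600/1.00287 = 3589.7 s, so it loses 10 s.

lose 10 s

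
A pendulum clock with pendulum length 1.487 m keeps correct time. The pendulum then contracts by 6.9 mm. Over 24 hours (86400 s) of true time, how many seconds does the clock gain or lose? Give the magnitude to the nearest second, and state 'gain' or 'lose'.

gain 201 s

T ∝ √L, so T'/T = √(1.48010/1.487) = 0.997677.
In 86400 s of true time the clock registers 86400/0.997677 = 86601.2 s, so it gains 201 s.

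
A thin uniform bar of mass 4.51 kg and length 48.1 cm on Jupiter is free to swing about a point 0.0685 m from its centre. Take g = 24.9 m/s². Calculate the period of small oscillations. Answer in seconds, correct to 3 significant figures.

0.745 s

For a physical pendulum T = 2π√(I/(mgd)), with d = 0.06850 m from pivot to centre of mass.
I_cm = mL²/12 = 4.51 × 0.481²/12 = 0.08695 kg·m²; I = I_cm + md² = 0.08695 + 4.51 × 0.06850² = 0.1081 kg·m².
T = 2π√(0.1081/(4.51 × 24.9 × 0.06850)) = 0.745 s.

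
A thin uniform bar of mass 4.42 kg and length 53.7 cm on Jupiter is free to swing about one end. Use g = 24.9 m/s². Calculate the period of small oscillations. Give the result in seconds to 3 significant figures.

For a physical pendulum T = 2π√(I/(mgd)), with d = 0.2685 m from pivot to centre of mass.
I_cm = mL²/12 = 4.42 × 0.537²/12 = 0.1062 kg·m²; I = I_cm + md² = 0.1062 + 4.42 × 0.2685² = 0.4249 kg·m².
T = 2π√(0.4249/(4.42 × 24.9 × 0.2685)) = 0.753 s.

0.753 s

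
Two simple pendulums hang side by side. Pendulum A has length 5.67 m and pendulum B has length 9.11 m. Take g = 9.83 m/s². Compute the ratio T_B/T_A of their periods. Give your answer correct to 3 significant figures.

1.27

T ∝ √L, so T_B/T_A = √(L_B/L_A) = √(9.11/5.67) = 1.27.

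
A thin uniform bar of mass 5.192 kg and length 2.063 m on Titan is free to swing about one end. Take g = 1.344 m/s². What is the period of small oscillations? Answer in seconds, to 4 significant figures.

For a physical pendulum T = 2π√(I/(mgd)), with d = 1.0315 m from pivot to centre of mass.
I_cm = mL²/12 = 5.192 × 2.063²/12 = 1.8414 kg·m²; I = I_cm + md² = 1.8414 + 5.192 × 1.0315² = 7.3657 kg·m².
T = 2π√(7.3657/(5.192 × 1.344 × 1.0315)) = 6.356 s.

6.356 s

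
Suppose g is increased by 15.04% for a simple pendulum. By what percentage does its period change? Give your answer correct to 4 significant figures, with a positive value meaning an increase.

-6.766%

T ∝ 1/√g, so T'/T = 1/√(1.1504) = 0.93234.
Percentage change in T = (0.93234 − 1) × 100% = -6.766%.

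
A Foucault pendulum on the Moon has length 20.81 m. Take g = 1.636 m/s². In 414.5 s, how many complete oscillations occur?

T = 2π√(L/g) = 2π√(20.81/1.636) = 22.409 s.
Number of complete oscillations = ⌊414.5/22.409⌋ = ⌊18.497⌋ = 18.

18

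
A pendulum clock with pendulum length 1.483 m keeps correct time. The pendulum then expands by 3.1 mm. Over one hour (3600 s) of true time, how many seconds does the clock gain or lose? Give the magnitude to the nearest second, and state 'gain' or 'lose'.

lose 4 s

T ∝ √L, so T'/T = √(1.48610/1.483) = 1.00104.
In 3600 s of true time the clock registers 3600/1.00104 = 3596.2 s, so it loses 4 s.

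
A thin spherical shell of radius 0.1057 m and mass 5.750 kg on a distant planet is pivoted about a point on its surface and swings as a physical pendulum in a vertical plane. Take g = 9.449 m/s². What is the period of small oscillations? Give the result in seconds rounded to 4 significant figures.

I_cm = (2/3)mr² = 0.042828 kg·m². The pivot is at distance d = 0.1057 m from the centre of mass.
By the parallel-axis theorem, I = I_cm + md² = 0.042828 + 0.064242 = 0.10707 kg·m².
T = 2π√(I/(mgd)) = 2π√(0.10707/(5.750 × 9.449 × 0.1057)) = 0.8579 s.

0.8579 s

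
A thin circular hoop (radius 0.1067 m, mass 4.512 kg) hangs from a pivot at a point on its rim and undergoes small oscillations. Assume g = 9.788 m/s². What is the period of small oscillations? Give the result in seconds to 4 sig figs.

I_cm = mr² = 0.051369 kg·m². The pivot is at distance d = 0.1067 m from the centre of mass.
By the parallel-axis theorem, I = I_cm + md² = 0.051369 + 0.051369 = 0.10274 kg·m².
T = 2π√(I/(mgd)) = 2π√(0.10274/(4.512 × 9.788 × 0.1067)) = 0.9277 s.

0.9277 s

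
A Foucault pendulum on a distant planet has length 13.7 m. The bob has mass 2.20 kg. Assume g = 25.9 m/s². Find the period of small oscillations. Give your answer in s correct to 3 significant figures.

4.57 s

T = 2π√(L/g) = 2π√(13.7/25.9) = 2π × 0.7273 = 4.57 s.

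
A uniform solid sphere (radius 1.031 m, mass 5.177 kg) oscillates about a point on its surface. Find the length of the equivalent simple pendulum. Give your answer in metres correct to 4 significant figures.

1.443 m

The equivalent simple-pendulum length is L_eq = I/(md), where I is about the pivot and d = 1.0310 m.
I_cm = (2/5)mR² = 2.2012 kg·m², so I = I_cm + md² = 2.2012 + 5.5029 = 7.7041 kg·m².
L_eq = 7.7041/(5.177 × 1.0310) = 1.443 m.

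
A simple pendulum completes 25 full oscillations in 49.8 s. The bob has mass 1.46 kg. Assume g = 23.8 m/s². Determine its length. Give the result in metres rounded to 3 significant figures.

2.39 m

T = 49.8/25 = 1.992 s.
From T = 2π√(L/g), L = gT²/(4π²) = 23.8 × 1.992²/(4π²) = 2.39 m.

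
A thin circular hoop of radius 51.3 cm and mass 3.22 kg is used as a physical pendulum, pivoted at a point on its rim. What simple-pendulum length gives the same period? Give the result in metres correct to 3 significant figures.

The equivalent simple-pendulum length is L_eq = I/(md), where I is about the pivot and d = 0.5130 m.
I_cm = mR² = 0.8474 kg·m², so I = I_cm + md² = 0.8474 + 0.8474 = 1.695 kg·m².
L_eq = 1.695/(3.22 × 0.5130) = 1.03 m.

1.03 m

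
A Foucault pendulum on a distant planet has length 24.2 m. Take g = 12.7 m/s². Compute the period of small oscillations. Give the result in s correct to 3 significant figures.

8.67 s

T = 2π√(L/g) = 2π√(24.2/12.7) = 2π × 1.380 = 8.67 s.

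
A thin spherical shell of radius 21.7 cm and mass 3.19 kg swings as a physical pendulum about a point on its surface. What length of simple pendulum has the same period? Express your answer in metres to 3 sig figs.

0.362 m

The equivalent simple-pendulum length is L_eq = I/(md), where I is about the pivot and d = 0.2170 m.
I_cm = (2/3)mR² = 0.1001 kg·m², so I = I_cm + md² = 0.1001 + 0.1502 = 0.2504 kg·m².
L_eq = 0.2504/(3.19 × 0.2170) = 0.362 m.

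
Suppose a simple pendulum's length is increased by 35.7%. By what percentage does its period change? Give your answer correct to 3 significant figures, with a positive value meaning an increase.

T ∝ √L, so T'/T = √(1.357) = 1.165.
Percentage change in T = (1.165 − 1) × 100% = 16.5%.

16.5%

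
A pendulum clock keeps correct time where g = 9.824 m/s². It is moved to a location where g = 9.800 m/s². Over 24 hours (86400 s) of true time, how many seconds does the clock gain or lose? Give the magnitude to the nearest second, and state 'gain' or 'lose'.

The clock's period scales as T ∝ 1/√g, so T'/T = √(9.824/9.800) = 1.00122.
In 86400 s of true time the clock registers 86400/1.00122 = 86294.4 s, so it loses 106 s.

lose 106 s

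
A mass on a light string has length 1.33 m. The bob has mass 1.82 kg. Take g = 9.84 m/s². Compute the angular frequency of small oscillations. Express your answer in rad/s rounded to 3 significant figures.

2.72 rad/s

ω = √(g/L) = √(9.84/1.33) = 2.72 rad/s.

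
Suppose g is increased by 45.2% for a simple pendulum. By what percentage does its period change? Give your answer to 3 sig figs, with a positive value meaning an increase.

-17.0%

T ∝ 1/√g, so T'/T = 1/√(1.452) = 0.8299.
Percentage change in T = (0.8299 − 1) × 100% = -17.0%.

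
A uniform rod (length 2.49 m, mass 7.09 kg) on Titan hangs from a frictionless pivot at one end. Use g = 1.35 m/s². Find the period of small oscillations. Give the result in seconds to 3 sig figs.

For a physical pendulum T = 2π√(I/(mgd)), with d = 1.245 m from pivot to centre of mass.
I_cm = mL²/12 = 7.09 × 2.49²/12 = 3.663 kg·m²; I = I_cm + md² = 3.663 + 7.09 × 1.245² = 14.65 kg·m².
T = 2π√(14.65/(7.09 × 1.35 × 1.245)) = 6.97 s.

6.97 s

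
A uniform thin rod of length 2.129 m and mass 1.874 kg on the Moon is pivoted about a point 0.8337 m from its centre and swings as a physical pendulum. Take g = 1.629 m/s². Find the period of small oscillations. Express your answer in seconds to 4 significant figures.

For a physical pendulum T = 2π√(I/(mgd)), with d = 0.83370 m from pivot to centre of mass.
I_cm = mL²/12 = 1.874 × 2.129²/12 = 0.70785 kg·m²; I = I_cm + md² = 0.70785 + 1.874 × 0.83370² = 2.0104 kg·m².
T = 2π√(2.0104/(1.874 × 1.629 × 0.83370)) = 5.584 s.

5.584 s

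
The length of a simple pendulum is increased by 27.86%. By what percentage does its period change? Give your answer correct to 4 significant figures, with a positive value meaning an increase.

T ∝ √L, so T'/T = √(1.2786) = 1.1308.
Percentage change in T = (1.1308 − 1) × 100% = 13.08%.

13.08%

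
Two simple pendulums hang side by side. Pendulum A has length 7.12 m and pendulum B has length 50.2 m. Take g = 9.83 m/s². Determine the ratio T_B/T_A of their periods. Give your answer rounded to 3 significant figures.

T ∝ √L, so T_B/T_A = √(L_B/L_A) = √(50.2/7.12) = 2.66.

2.66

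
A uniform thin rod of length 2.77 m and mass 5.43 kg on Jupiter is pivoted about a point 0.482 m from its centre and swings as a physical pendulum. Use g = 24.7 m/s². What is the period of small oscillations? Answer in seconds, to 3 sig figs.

For a physical pendulum T = 2π√(I/(mgd)), with d = 0.4820 m from pivot to centre of mass.
I_cm = mL²/12 = 5.43 × 2.77²/12 = 3.472 kg·m²; I = I_cm + md² = 3.472 + 5.43 × 0.4820² = 4.734 kg·m².
T = 2π√(4.734/(5.43 × 24.7 × 0.4820)) = 1.70 s.

1.70 s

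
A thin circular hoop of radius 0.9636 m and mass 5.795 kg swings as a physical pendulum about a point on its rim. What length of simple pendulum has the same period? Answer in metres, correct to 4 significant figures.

The equivalent simple-pendulum length is L_eq = I/(md), where I is about the pivot and d = 0.96360 m.
I_cm = mR² = 5.3808 kg·m², so I = I_cm + md² = 5.3808 + 5.3808 = 10.762 kg·m².
L_eq = 10.762/(5.795 × 0.96360) = 1.927 m.

1.927 m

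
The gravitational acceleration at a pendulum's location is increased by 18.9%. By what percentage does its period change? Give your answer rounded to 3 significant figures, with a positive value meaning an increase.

T ∝ 1/√g, so T'/T = 1/√(1.189) = 0.9171.
Percentage change in T = (0.9171 − 1) × 100% = -8.29%.

-8.29%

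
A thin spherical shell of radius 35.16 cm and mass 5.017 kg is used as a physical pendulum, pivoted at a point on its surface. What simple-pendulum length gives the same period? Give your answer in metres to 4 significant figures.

The equivalent simple-pendulum length is L_eq = I/(md), where I is about the pivot and d = 0.35160 m.
I_cm = (2/3)mR² = 0.41348 kg·m², so I = I_cm + md² = 0.41348 + 0.62021 = 1.0337 kg·m².
L_eq = 1.0337/(5.017 × 0.35160) = 0.5860 m.

0.5860 m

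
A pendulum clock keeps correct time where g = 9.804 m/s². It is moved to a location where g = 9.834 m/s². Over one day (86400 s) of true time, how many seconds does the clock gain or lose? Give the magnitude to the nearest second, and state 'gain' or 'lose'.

The clock's period scales as T ∝ 1/√g, so T'/T = √(9.804/9.834) = 0.998474.
In 86400 s of true time the clock registers 86400/0.998474 = 86532.1 s, so it gains 132 s.

gain 132 s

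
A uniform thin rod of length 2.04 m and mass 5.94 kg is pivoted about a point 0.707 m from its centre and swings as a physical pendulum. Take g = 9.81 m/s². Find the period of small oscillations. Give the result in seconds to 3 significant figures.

For a physical pendulum T = 2π√(I/(mgd)), with d = 0.7070 m from pivot to centre of mass.
I_cm = mL²/12 = 5.94 × 2.04²/12 = 2.060 kg·m²; I = I_cm + md² = 2.060 + 5.94 × 0.7070² = 5.029 kg·m².
T = 2π√(5.029/(5.94 × 9.81 × 0.7070)) = 2.20 s.

2.20 s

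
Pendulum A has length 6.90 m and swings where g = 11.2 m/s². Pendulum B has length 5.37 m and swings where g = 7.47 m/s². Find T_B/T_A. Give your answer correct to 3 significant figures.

1.08

T = 2π√(L/g), so T_B/T_A = √((L_B/g_B)/(L_A/g_A)) = √((5.37/7.47)/(6.90/11.2)) = 1.08.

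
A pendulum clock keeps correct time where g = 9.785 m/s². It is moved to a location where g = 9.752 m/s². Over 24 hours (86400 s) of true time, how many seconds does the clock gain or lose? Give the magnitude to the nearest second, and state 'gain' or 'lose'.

lose 146 s

The clock's period scales as T ∝ 1/√g, so T'/T = √(9.785/9.752) = 1.00169.
In 86400 s of true time the clock registers 86400/1.00169 = 86254.2 s, so it loses 146 s.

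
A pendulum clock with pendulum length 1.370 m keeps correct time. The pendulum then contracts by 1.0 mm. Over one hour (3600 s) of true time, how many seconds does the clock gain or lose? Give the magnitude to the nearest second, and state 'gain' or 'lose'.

T ∝ √L, so T'/T = √(1.36900/1.370) = 0.999635.
In 3600 s of true time the clock registers 3600/0.999635 = 3601.3 s, so it gains 1 s.

gain 1 s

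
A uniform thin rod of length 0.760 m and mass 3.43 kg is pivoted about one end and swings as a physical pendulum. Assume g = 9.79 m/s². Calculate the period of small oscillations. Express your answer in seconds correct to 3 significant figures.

1.43 s

For a physical pendulum T = 2π√(I/(mgd)), with d = 0.3800 m from pivot to centre of mass.
I_cm = mL²/12 = 3.43 × 0.760²/12 = 0.1651 kg·m²; I = I_cm + md² = 0.1651 + 3.43 × 0.3800² = 0.6604 kg·m².
T = 2π√(0.6604/(3.43 × 9.79 × 0.3800)) = 1.43 s.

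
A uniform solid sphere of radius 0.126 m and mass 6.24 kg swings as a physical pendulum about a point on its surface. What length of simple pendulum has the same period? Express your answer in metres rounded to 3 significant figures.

The equivalent simple-pendulum length is L_eq = I/(md), where I is about the pivot and d = 0.1260 m.
I_cm = (2/5)mR² = 0.03963 kg·m², so I = I_cm + md² = 0.03963 + 0.09907 = 0.1387 kg·m².
L_eq = 0.1387/(6.24 × 0.1260) = 0.176 m.

0.176 m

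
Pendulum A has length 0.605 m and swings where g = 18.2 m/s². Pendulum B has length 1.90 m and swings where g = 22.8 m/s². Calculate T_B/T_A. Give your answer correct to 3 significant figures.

1.58

T = 2π√(L/g), so T_B/T_A = √((L_B/g_B)/(L_A/g_A)) = √((1.90/22.8)/(0.605/18.2)) = 1.58.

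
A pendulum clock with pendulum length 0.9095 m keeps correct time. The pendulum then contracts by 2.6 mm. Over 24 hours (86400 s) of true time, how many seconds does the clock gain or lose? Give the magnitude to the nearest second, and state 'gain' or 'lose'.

gain 124 s

T ∝ √L, so T'/T = √(0.90690/0.9095) = 0.998570.
In 86400 s of true time the clock registers 86400/0.998570 = 86523.8 s, so it gains 124 s.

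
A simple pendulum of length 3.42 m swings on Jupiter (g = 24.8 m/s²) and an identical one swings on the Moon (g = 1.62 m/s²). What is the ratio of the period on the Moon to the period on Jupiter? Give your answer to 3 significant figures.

T ∝ 1/√g, so T₂/T₁ = √(g₁/g₂) = √(24.8/1.62) = 3.91.

3.91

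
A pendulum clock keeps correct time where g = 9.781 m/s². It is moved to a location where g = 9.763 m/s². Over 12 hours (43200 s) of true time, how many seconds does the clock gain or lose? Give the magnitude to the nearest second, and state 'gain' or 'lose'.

lose 40 s

The clock's period scales as T ∝ 1/√g, so T'/T = √(9.781/9.763) = 1.00092.
In 43200 s of true time the clock registers 43200/1.00092 = 43160.2 s, so it loses 40 s.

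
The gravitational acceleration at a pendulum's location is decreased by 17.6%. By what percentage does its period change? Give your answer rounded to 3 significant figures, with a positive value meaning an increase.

10.2%

T ∝ 1/√g, so T'/T = 1/√(0.8240) = 1.102.
Percentage change in T = (1.102 − 1) × 100% = 10.2%.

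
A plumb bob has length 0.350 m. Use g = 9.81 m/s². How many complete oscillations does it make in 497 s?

418

T = 2π√(L/g) = 2π√(0.350/9.81) = 1.187 s.
Number of complete oscillations = ⌊497/1.187⌋ = ⌊418.8⌋ = 418.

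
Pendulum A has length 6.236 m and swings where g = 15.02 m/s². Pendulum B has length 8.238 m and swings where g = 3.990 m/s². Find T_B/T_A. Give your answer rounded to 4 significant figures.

T = 2π√(L/g), so T_B/T_A = √((L_B/g_B)/(L_A/g_A)) = √((8.238/3.990)/(6.236/15.02)) = 2.230.

2.230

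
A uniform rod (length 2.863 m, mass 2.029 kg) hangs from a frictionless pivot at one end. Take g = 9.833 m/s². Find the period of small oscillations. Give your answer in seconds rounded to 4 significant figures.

For a physical pendulum T = 2π√(I/(mgd)), with d = 1.4315 m from pivot to centre of mass.
I_cm = mL²/12 = 2.029 × 2.863²/12 = 1.3859 kg·m²; I = I_cm + md² = 1.3859 + 2.029 × 1.4315² = 5.5437 kg·m².
T = 2π√(5.5437/(2.029 × 9.833 × 1.4315)) = 2.768 s.

2.768 s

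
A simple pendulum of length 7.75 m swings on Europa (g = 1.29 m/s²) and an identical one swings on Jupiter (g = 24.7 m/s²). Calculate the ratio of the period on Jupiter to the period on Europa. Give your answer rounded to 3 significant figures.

T ∝ 1/√g, so T₂/T₁ = √(g₁/g₂) = √(1.29/24.7) = 0.229.

0.229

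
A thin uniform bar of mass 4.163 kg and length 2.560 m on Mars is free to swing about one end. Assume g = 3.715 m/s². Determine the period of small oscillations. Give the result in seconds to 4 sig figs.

For a physical pendulum T = 2π√(I/(mgd)), with d = 1.2800 m from pivot to centre of mass.
I_cm = mL²/12 = 4.163 × 2.560²/12 = 2.2736 kg·m²; I = I_cm + md² = 2.2736 + 4.163 × 1.2800² = 9.0942 kg·m².
T = 2π√(9.0942/(4.163 × 3.715 × 1.2800)) = 4.259 s.

4.259 s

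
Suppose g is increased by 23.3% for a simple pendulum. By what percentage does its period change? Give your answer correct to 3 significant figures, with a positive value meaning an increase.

T ∝ 1/√g, so T'/T = 1/√(1.233) = 0.9006.
Percentage change in T = (0.9006 − 1) × 100% = -9.94%.

-9.94%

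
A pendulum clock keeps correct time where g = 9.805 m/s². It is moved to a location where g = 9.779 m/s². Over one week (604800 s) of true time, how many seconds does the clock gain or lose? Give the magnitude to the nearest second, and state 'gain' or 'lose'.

lose 802 s

The clock's period scales as T ∝ 1/√g, so T'/T = √(9.805/9.779) = 1.00133.
In 604800 s of true time the clock registers 604800/1.00133 = 603997.6 s, so it loses 802 s.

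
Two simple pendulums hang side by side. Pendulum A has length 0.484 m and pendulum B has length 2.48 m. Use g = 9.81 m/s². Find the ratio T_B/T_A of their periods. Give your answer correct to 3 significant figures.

T ∝ √L, so T_B/T_A = √(L_B/L_A) = √(2.48/0.484) = 2.26.

2.26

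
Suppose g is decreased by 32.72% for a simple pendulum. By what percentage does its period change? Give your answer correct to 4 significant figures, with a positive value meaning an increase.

21.91%

T ∝ 1/√g, so T'/T = 1/√(0.67280) = 1.2191.
Percentage change in T = (1.2191 − 1) × 100% = 21.91%.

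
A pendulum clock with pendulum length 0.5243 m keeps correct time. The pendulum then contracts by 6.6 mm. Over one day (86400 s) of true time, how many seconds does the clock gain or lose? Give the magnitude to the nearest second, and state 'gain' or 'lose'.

T ∝ √L, so T'/T = √(0.51770/0.5243) = 0.993686.
In 86400 s of true time the clock registers 86400/0.993686 = 86949.0 s, so it gains 549 s.

gain 549 s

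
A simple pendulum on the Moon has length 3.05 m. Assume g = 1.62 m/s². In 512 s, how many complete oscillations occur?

T = 2π√(L/g) = 2π√(3.05/1.62) = 8.621 s.
Number of complete oscillations = ⌊512/8.621⌋ = ⌊59.39⌋ = 59.

59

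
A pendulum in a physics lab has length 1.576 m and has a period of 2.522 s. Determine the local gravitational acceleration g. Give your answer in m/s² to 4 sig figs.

9.782 m/s²

From T = 2π√(L/g), g = 4π²L/T² = 4π² × 1.576/2.5220² = 9.782 m/s².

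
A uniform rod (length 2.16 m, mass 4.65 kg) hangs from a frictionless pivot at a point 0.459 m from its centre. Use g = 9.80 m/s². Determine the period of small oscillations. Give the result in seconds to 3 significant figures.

2.29 s

For a physical pendulum T = 2π√(I/(mgd)), with d = 0.4590 m from pivot to centre of mass.
I_cm = mL²/12 = 4.65 × 2.16²/12 = 1.808 kg·m²; I = I_cm + md² = 1.808 + 4.65 × 0.4590² = 2.788 kg·m².
T = 2π√(2.788/(4.65 × 9.80 × 0.4590)) = 2.29 s.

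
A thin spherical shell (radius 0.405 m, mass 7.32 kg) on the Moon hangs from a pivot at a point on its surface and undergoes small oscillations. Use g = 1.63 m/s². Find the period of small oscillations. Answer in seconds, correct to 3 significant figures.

I_cm = (2/3)mr² = 0.8004 kg·m². The pivot is at distance d = 0.405 m from the centre of mass.
By the parallel-axis theorem, I = I_cm + md² = 0.8004 + 1.201 = 2.001 kg·m².
T = 2π√(I/(mgd)) = 2π√(2.001/(7.32 × 1.63 × 0.405)) = 4.04 s.

4.04 s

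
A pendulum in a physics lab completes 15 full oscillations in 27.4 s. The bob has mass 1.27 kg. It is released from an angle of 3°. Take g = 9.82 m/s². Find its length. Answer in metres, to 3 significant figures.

0.830 m

T = 27.4/15 = 1.827 s.
From T = 2π√(L/g), L = gT²/(4π²) = 9.82 × 1.827²/(4π²) = 0.830 m.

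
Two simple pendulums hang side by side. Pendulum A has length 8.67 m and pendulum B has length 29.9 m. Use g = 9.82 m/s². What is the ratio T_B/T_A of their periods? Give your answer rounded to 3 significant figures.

1.86

T ∝ √L, so T_B/T_A = √(L_B/L_A) = √(29.9/8.67) = 1.86.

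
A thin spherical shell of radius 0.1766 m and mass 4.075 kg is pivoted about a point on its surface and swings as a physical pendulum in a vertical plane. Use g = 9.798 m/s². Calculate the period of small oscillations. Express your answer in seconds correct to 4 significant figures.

1.089 s

I_cm = (2/3)mr² = 0.084726 kg·m². The pivot is at distance d = 0.1766 m from the centre of mass.
By the parallel-axis theorem, I = I_cm + md² = 0.084726 + 0.12709 = 0.21182 kg·m².
T = 2π√(I/(mgd)) = 2π√(0.21182/(4.075 × 9.798 × 0.1766)) = 1.089 s.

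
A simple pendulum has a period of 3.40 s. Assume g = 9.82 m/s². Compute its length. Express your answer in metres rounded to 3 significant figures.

2.88 m

From T = 2π√(L/g), L = gT²/(4π²) = 9.82 × 3.400²/(4π²) = 2.88 m.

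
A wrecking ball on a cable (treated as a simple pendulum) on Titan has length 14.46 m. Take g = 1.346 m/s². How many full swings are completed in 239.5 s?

T = 2π√(L/g) = 2π√(14.46/1.346) = 20.594 s.
Number of complete oscillations = ⌊239.5/20.594⌋ = ⌊11.630⌋ = 11.

11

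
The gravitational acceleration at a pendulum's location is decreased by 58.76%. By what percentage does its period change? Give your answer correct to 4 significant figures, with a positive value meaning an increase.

T ∝ 1/√g, so T'/T = 1/√(0.41240) = 1.5572.
Percentage change in T = (1.5572 − 1) × 100% = 55.72%.

55.72%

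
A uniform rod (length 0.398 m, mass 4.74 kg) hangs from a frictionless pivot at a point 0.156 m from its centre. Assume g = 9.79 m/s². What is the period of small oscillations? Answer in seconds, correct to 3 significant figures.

0.985 s

For a physical pendulum T = 2π√(I/(mgd)), with d = 0.1560 m from pivot to centre of mass.
I_cm = mL²/12 = 4.74 × 0.398²/12 = 0.06257 kg·m²; I = I_cm + md² = 0.06257 + 4.74 × 0.1560² = 0.1779 kg·m².
T = 2π√(0.1779/(4.74 × 9.79 × 0.1560)) = 0.985 s.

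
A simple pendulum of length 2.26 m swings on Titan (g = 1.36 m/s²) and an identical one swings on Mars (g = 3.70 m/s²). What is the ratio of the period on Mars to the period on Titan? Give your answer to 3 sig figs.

T ∝ 1/√g, so T₂/T₁ = √(g₁/g₂) = √(1.36/3.70) = 0.606.

0.606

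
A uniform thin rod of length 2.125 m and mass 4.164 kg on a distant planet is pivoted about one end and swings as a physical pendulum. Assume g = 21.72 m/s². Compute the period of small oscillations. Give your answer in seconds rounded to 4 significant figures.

1.605 s

For a physical pendulum T = 2π√(I/(mgd)), with d = 1.0625 m from pivot to centre of mass.
I_cm = mL²/12 = 4.164 × 2.125²/12 = 1.5669 kg·m²; I = I_cm + md² = 1.5669 + 4.164 × 1.0625² = 6.2677 kg·m².
T = 2π√(6.2677/(4.164 × 21.72 × 1.0625)) = 1.605 s.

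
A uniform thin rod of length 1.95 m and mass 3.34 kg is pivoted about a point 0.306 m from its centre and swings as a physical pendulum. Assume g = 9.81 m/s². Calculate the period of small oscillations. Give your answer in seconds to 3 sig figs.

2.32 s

For a physical pendulum T = 2π√(I/(mgd)), with d = 0.3060 m from pivot to centre of mass.
I_cm = mL²/12 = 3.34 × 1.95²/12 = 1.058 kg·m²; I = I_cm + md² = 1.058 + 3.34 × 0.3060² = 1.371 kg·m².
T = 2π√(1.371/(3.34 × 9.81 × 0.3060)) = 2.32 s.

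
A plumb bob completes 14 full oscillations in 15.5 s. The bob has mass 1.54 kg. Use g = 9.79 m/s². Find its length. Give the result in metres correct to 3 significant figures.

0.304 m

T = 15.5/14 = 1.107 s.
From T = 2π√(L/g), L = gT²/(4π²) = 9.79 × 1.107²/(4π²) = 0.304 m.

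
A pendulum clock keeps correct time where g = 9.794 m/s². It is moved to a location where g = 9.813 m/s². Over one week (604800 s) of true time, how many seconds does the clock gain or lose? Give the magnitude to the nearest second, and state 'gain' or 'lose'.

The clock's period scales as T ∝ 1/√g, so T'/T = √(9.794/9.813) = 0.999031.
In 604800 s of true time the clock registers 604800/0.999031 = 605386.4 s, so it gains 586 s.

gain 586 s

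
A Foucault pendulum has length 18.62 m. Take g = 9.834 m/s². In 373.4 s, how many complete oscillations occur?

T = 2π√(L/g) = 2π√(18.62/9.834) = 8.6458 s.
Number of complete oscillations = ⌊373.4/8.6458⌋ = ⌊43.189⌋ = 43.

43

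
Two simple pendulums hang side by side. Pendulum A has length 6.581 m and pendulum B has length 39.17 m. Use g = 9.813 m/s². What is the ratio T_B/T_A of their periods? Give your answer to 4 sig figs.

T ∝ √L, so T_B/T_A = √(L_B/L_A) = √(39.17/6.581) = 2.440.

2.440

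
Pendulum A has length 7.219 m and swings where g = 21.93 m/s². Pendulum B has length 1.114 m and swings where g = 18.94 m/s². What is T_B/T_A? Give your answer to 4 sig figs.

T = 2π√(L/g), so T_B/T_A = √((L_B/g_B)/(L_A/g_A)) = √((1.114/18.94)/(7.219/21.93)) = 0.4227.

0.4227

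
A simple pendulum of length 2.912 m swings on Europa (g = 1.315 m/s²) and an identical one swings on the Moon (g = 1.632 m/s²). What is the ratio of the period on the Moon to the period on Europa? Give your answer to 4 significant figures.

T ∝ 1/√g, so T₂/T₁ = √(g₁/g₂) = √(1.315/1.632) = 0.8976.

0.8976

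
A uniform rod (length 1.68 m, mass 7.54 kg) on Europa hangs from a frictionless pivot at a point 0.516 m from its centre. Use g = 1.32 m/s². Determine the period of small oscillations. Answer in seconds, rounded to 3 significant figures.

For a physical pendulum T = 2π√(I/(mgd)), with d = 0.5160 m from pivot to centre of mass.
I_cm = mL²/12 = 7.54 × 1.68²/12 = 1.773 kg·m²; I = I_cm + md² = 1.773 + 7.54 × 0.5160² = 3.781 kg·m².
T = 2π√(3.781/(7.54 × 1.32 × 0.5160)) = 5.39 s.

5.39 s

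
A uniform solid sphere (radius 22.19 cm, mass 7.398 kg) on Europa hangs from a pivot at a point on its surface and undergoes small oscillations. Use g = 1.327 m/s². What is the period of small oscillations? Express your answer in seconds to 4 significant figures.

3.040 s

I_cm = (2/5)mr² = 0.14571 kg·m². The pivot is at distance d = 0.2219 m from the centre of mass.
By the parallel-axis theorem, I = I_cm + md² = 0.14571 + 0.36427 = 0.50998 kg·m².
T = 2π√(I/(mgd)) = 2π√(0.50998/(7.398 × 1.327 × 0.2219)) = 3.040 s.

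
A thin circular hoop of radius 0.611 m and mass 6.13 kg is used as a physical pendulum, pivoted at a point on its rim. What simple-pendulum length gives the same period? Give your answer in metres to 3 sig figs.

The equivalent simple-pendulum length is L_eq = I/(md), where I is about the pivot and d = 0.6110 m.
I_cm = mR² = 2.288 kg·m², so I = I_cm + md² = 2.288 + 2.288 = 4.577 kg·m².
L_eq = 4.577/(6.13 × 0.6110) = 1.22 m.

1.22 m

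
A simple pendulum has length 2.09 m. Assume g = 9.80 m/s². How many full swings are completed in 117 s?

40

T = 2π√(L/g) = 2π√(2.09/9.80) = 2.902 s.
Number of complete oscillations = ⌊117/2.902⌋ = ⌊40.32⌋ = 40.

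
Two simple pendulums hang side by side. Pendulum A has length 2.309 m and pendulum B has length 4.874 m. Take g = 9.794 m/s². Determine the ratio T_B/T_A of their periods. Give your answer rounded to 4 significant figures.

T ∝ √L, so T_B/T_A = √(L_B/L_A) = √(4.874/2.309) = 1.453.

1.453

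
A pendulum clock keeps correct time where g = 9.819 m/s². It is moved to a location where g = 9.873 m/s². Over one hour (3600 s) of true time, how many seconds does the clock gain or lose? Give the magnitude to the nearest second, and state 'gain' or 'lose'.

The clock's period scales as T ∝ 1/√g, so T'/T = √(9.819/9.873) = 0.997262.
In 3600 s of true time the clock registers 3600/0.997262 = 3609.9 s, so it gains 10 s.

gain 10 s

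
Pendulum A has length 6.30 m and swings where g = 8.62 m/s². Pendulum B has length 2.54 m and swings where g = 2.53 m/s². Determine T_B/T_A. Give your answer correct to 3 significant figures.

1.17

T = 2π√(L/g), so T_B/T_A = √((L_B/g_B)/(L_A/g_A)) = √((2.54/2.53)/(6.30/8.62)) = 1.17.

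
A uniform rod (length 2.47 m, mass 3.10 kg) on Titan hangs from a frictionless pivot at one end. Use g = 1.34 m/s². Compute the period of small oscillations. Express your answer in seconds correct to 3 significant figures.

6.97 s

For a physical pendulum T = 2π√(I/(mgd)), with d = 1.235 m from pivot to centre of mass.
I_cm = mL²/12 = 3.10 × 2.47²/12 = 1.576 kg·m²; I = I_cm + md² = 1.576 + 3.10 × 1.235² = 6.304 kg·m².
T = 2π√(6.304/(3.10 × 1.34 × 1.235)) = 6.97 s.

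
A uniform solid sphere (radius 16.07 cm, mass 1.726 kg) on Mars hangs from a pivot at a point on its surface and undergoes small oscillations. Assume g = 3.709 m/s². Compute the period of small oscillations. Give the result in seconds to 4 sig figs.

1.547 s

I_cm = (2/5)mr² = 0.017829 kg·m². The pivot is at distance d = 0.1607 m from the centre of mass.
By the parallel-axis theorem, I = I_cm + md² = 0.017829 + 0.044573 = 0.062402 kg·m².
T = 2π√(I/(mgd)) = 2π√(0.062402/(1.726 × 3.709 × 0.1607)) = 1.547 s.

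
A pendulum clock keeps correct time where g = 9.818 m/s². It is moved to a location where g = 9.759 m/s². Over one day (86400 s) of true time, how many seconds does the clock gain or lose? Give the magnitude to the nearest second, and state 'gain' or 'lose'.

The clock's period scales as T ∝ 1/√g, so T'/T = √(9.818/9.759) = 1.00302.
In 86400 s of true time the clock registers 86400/1.00302 = 86140.0 s, so it loses 260 s.

lose 260 s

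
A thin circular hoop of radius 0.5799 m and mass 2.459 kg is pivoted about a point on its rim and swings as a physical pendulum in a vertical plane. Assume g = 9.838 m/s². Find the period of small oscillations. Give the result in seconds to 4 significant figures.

I_cm = mr² = 0.82692 kg·m². The pivot is at distance d = 0.5799 m from the centre of mass.
By the parallel-axis theorem, I = I_cm + md² = 0.82692 + 0.82692 = 1.6538 kg·m².
T = 2π√(I/(mgd)) = 2π√(1.6538/(2.459 × 9.838 × 0.5799)) = 2.157 s.

2.157 s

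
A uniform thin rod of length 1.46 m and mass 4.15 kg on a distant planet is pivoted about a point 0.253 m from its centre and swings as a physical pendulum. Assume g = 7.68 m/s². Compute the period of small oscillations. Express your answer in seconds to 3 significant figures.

2.22 s

For a physical pendulum T = 2π√(I/(mgd)), with d = 0.2530 m from pivot to centre of mass.
I_cm = mL²/12 = 4.15 × 1.46²/12 = 0.7372 kg·m²; I = I_cm + md² = 0.7372 + 4.15 × 0.2530² = 1.003 kg·m².
T = 2π√(1.003/(4.15 × 7.68 × 0.2530)) = 2.22 s.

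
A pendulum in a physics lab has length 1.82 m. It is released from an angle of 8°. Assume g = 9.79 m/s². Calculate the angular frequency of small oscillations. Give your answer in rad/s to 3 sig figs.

2.32 rad/s

ω = √(g/L) = √(9.79/1.82) = 2.32 rad/s.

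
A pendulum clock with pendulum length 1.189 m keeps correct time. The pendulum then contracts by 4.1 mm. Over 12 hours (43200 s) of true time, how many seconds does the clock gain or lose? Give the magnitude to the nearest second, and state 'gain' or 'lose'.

T ∝ √L, so T'/T = √(1.18490/1.189) = 0.998274.
In 43200 s of true time the clock registers 43200/0.998274 = 43274.7 s, so it gains 75 s.

gain 75 s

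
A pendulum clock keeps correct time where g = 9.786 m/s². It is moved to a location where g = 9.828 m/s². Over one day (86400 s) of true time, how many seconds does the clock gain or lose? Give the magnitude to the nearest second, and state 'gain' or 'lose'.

gain 185 s

The clock's period scales as T ∝ 1/√g, so T'/T = √(9.786/9.828) = 0.997861.
In 86400 s of true time the clock registers 86400/0.997861 = 86585.2 s, so it gains 185 s.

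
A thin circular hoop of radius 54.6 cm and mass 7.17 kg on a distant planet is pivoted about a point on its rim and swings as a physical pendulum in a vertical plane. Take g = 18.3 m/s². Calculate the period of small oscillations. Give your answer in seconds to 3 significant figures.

I_cm = mr² = 2.137 kg·m². The pivot is at distance d = 0.546 m from the centre of mass.
By the parallel-axis theorem, I = I_cm + md² = 2.137 + 2.137 = 4.275 kg·m².
T = 2π√(I/(mgd)) = 2π√(4.275/(7.17 × 18.3 × 0.546)) = 1.53 s.

1.53 s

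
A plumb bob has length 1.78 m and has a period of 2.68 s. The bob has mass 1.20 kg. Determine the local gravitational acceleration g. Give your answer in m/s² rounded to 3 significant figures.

From T = 2π√(L/g), g = 4π²L/T² = 4π² × 1.78/2.680² = 9.78 m/s².

9.78 m/s²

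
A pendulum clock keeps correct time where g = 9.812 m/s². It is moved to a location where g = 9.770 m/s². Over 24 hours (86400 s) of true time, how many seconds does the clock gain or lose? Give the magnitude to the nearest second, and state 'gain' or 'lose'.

The clock's period scales as T ∝ 1/√g, so T'/T = √(9.812/9.770) = 1.00215.
In 86400 s of true time the clock registers 86400/1.00215 = 86214.9 s, so it loses 185 s.

lose 185 s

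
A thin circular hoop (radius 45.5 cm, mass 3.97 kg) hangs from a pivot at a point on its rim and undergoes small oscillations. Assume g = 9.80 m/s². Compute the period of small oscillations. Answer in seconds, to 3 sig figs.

1.91 s

I_cm = mr² = 0.8219 kg·m². The pivot is at distance d = 0.455 m from the centre of mass.
By the parallel-axis theorem, I = I_cm + md² = 0.8219 + 0.8219 = 1.644 kg·m².
T = 2π√(I/(mgd)) = 2π√(1.644/(3.97 × 9.80 × 0.455)) = 1.91 s.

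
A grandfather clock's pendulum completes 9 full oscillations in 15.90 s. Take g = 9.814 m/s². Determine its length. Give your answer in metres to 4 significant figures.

0.7759 m

T = 15.90/9 = 1.7667 s.
From T = 2π√(L/g), L = gT²/(4π²) = 9.814 × 1.7667²/(4π²) = 0.7759 m.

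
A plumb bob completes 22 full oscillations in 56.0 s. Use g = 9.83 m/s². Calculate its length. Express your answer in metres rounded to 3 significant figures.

1.61 m

T = 56.0/22 = 2.545 s.
From T = 2π√(L/g), L = gT²/(4π²) = 9.83 × 2.545²/(4π²) = 1.61 m.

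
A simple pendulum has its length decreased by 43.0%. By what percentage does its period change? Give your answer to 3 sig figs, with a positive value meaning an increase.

-24.5%

T ∝ √L, so T'/T = √(0.5700) = 0.7550.
Percentage change in T = (0.7550 − 1) × 100% = -24.5%.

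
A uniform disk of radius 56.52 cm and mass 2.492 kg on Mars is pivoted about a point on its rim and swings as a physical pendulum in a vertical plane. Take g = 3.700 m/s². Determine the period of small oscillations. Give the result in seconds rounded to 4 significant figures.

I_cm = ½mr² = 0.39804 kg·m². The pivot is at distance d = 0.5652 m from the centre of mass.
By the parallel-axis theorem, I = I_cm + md² = 0.39804 + 0.79607 = 1.1941 kg·m².
T = 2π√(I/(mgd)) = 2π√(1.1941/(2.492 × 3.700 × 0.5652)) = 3.008 s.

3.008 s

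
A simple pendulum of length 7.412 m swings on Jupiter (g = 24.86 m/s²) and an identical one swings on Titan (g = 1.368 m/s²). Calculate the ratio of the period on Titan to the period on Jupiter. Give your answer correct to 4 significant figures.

4.263

T ∝ 1/√g, so T₂/T₁ = √(g₁/g₂) = √(24.86/1.368) = 4.263.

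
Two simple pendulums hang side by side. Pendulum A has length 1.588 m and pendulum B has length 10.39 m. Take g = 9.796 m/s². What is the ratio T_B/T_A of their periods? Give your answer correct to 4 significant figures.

T ∝ √L, so T_B/T_A = √(L_B/L_A) = √(10.39/1.588) = 2.558.

2.558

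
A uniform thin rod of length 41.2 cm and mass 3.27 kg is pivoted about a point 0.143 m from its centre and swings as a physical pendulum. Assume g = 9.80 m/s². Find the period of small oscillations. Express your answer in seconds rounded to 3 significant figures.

0.987 s

For a physical pendulum T = 2π√(I/(mgd)), with d = 0.1430 m from pivot to centre of mass.
I_cm = mL²/12 = 3.27 × 0.412²/12 = 0.04626 kg·m²; I = I_cm + md² = 0.04626 + 3.27 × 0.1430² = 0.1131 kg·m².
T = 2π√(0.1131/(3.27 × 9.80 × 0.1430)) = 0.987 s.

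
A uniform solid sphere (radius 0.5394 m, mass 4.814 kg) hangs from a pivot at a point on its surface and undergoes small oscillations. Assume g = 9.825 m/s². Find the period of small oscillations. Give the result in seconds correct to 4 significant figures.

1.742 s

I_cm = (2/5)mr² = 0.56026 kg·m². The pivot is at distance d = 0.5394 m from the centre of mass.
By the parallel-axis theorem, I = I_cm + md² = 0.56026 + 1.4006 = 1.9609 kg·m².
T = 2π√(I/(mgd)) = 2π√(1.9609/(4.814 × 9.825 × 0.5394)) = 1.742 s.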